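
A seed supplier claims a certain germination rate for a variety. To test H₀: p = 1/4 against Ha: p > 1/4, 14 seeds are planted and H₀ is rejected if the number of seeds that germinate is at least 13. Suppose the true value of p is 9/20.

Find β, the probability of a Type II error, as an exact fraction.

1637985675869982373/1638400000000000000

Under the alternative p = 9/20, S ~ Binomial(14, 9/20); β is the probability the test does not reject, P(S < 13).
Equivalently, β = 1 − P(S ≥ 13) = 1637985675869982373/1638400000000000000.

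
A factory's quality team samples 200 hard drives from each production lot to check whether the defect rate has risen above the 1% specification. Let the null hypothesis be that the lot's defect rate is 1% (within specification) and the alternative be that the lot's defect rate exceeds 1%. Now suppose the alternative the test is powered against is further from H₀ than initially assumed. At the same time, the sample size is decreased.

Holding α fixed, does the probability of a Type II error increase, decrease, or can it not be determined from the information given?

The first change alone would make β decrease; the second alone would make β increase. Which effect dominates depends on the magnitudes, which are not given.

Cannot be determined from the information given.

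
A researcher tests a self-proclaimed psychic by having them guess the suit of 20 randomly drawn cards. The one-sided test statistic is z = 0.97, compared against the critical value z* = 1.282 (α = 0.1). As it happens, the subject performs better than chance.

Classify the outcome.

The conventional null hypothesis is that the subject is guessing at random (p = 1/4).
Since z = 0.97 ≤ z* = 1.282, H₀ is not rejected.
H₀ is false (actually the subject performs better than chance).
Failing to reject a false H₀ is a Type II error.

Type II error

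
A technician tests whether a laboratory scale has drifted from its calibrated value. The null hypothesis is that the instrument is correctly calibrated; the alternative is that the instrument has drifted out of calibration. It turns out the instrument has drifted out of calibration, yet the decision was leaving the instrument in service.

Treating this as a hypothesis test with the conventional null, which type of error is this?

Type II error

'Leaving the instrument in service' corresponds to failing to reject H₀.
H₀ was not rejected but H₀ is false — a Type II error (false negative).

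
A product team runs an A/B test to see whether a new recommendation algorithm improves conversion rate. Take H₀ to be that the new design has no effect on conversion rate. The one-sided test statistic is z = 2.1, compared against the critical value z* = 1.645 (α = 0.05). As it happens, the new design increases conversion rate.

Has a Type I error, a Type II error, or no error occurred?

No error — this is a correct decision.

Since z = 2.1 > z* = 1.645, H₀ is rejected.
H₀ is false (actually the new design increases conversion rate).
The decision matches the true state — no error.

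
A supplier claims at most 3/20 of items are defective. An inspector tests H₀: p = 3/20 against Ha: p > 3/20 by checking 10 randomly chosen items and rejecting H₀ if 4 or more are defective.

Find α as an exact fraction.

α = P(reject H₀ | H₀ true) = P(Y ≥ 4 | p = 3/20), Y ~ Binomial(10, 3/20).
α = 1 − P(Y ≤ 3) = 1 − 2432077314871/2560000000000 = 127922685129/2560000000000.

127922685129/2560000000000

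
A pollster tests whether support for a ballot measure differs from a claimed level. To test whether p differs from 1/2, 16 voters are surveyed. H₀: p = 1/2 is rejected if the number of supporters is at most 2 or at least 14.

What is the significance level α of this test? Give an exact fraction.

137/32768

α = P(Y ≤ 2 or Y ≥ 14 | p = 1/2), Y ~ Binomial(16, 1/2).
By symmetry, α = 2·P(Y ≤ 2) = 2·(1 + 16 + 120)/65536 = 274/65536 = 137/32768.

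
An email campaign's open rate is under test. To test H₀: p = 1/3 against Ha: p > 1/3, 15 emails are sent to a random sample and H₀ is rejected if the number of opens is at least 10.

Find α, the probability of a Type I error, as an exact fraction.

Under H₀, S ~ Binomial(15, 1/3), and α = P(S ≥ 10).
P(S ≥ 10) = Σ_{j=10}^{15} C(15,j)·(1/3)^j·(2/3)^{15-j} = 122027/14348907.

122027/14348907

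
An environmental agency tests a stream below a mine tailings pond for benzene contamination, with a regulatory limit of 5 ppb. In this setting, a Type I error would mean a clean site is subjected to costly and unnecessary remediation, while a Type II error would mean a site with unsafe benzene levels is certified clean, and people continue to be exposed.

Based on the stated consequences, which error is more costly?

The Type II consequence (a site with unsafe benzene levels is certified clean, and people continue to be exposed) is more severe than the Type I consequence (a clean site is subjected to costly and unnecessary remediation).

Type II error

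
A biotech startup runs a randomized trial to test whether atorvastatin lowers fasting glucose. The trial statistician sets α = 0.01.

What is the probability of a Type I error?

The significance level α is, by definition, the probability of a Type I error — P(reject H₀ | H₀ true).

0.01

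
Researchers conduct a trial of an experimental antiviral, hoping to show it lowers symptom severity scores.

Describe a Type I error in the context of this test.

A Type I error would mean concluding that the drug lowers symptom severity scores when in fact the drug has no effect on symptom severity scores.

With the conventional null hypothesis that the drug has no effect on symptom severity scores:
A Type I error is rejecting H₀ when H₀ is true.
Here that means concluding that the drug is effective when actually the drug has no effect on symptom severity scores.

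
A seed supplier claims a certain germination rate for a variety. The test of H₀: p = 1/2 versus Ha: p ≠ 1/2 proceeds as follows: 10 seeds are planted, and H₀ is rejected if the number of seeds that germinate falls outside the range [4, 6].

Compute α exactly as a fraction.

The significance level is the null-hypothesis probability of the rejection region {≤3} ∪ {≥7}.
By symmetry, α = 2·P(S ≤ 3) = 2·(1 + 10 + 45 + 120)/1024 = 352/1024 = 11/32.

11/32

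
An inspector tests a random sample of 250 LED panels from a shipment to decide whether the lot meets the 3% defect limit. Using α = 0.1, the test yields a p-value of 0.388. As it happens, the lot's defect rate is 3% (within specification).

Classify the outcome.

The conventional null hypothesis is that the lot's defect rate is 3% (within specification).
Since p = 0.388 ≥ α = 0.1, H₀ is not rejected.
H₀ is true (actually the lot's defect rate is 3% (within specification)).
The decision matches the true state — no error.

No error (correct decision).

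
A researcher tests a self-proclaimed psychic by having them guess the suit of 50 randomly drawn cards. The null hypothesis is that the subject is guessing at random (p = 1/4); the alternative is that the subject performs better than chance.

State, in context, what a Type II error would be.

A Type II error would mean concluding that the subject is guessing at random (p = 1/4) (or at least failing to establish that the subject performs better than chance) when in fact the subject performs better than chance.

A Type II error is failing to reject H₀ when H₀ is false.
Here that means concluding there is no evidence of ability when actually the subject performs better than chance.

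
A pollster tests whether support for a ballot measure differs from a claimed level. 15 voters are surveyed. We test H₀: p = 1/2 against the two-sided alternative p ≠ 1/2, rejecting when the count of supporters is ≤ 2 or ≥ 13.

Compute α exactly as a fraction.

121/16384

Under H₀, Y ~ Binomial(15, 1/2); α is the probability of landing in either tail, P(Y ≤ 2) + P(Y ≥ 13).
By symmetry, α = 2·P(Y ≤ 2) = 2·(1 + 15 + 105)/32768 = 242/32768 = 121/16384.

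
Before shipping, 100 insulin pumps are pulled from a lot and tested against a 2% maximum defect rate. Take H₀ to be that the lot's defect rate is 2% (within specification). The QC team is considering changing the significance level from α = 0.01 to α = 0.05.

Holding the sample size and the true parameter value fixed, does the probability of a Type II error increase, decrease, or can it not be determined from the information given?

Relaxing α lowers the evidence threshold; under Ha, outcomes that previously fell short now trigger rejection.

It decreases.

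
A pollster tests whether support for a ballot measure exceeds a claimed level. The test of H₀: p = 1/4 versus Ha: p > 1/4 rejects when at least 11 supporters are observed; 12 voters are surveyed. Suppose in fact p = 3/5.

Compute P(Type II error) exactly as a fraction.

A Type II error is failing to reject when Ha holds: with p = 3/5, β = P(Y ≤ 10).
Adding the binomial probabilities P(Y=0)+…+P(Y=10) at p = 3/5 gives 239357656/244140625.

239357656/244140625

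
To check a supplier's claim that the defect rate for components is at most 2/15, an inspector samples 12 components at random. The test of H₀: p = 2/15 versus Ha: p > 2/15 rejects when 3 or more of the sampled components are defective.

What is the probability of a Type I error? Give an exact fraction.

5408352292624/25949267578125

α = P(reject H₀ | H₀ true) = P(S ≥ 3 | p = 2/15), S ~ Binomial(12, 2/15).
Via the complement, α = 1 − Σ_{j=0}^{2} C(12,j)(2/15)^j(13/15)^{12-j} = 5408352292624/25949267578125.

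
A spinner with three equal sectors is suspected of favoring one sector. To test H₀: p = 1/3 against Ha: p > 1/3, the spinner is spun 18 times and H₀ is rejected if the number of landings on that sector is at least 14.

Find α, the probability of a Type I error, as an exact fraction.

56137/387420489

α = P(reject H₀ | H₀ true) = P(S ≥ 14 | p = 1/3), with S ~ Binomial(18, 1/3).
P(S ≥ 14) = Σ_{j=14}^{18} C(18,j)·(1/3)^j·(2/3)^{18-j} = 56137/387420489.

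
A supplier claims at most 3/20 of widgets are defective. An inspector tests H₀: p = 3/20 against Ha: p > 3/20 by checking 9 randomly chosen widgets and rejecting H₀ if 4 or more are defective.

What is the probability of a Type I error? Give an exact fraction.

Under H₀, S ~ Binomial(9, 3/20); the Type I error rate is P(S ≥ 4).
Via the complement, α = 1 − Σ_{j=0}^{3} C(9,j)(3/20)^j(17/20)^{9-j} = 4343234013/128000000000.

4343234013/128000000000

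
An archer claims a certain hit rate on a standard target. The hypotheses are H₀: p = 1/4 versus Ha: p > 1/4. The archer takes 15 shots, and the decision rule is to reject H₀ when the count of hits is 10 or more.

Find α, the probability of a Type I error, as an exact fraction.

426785/536870912

The Type I error probability is α = P(S ≥ 10) computed under H₀, where S ~ Binomial(15, 1/4).
P(S ≥ 10) = Σ_{j=10}^{15} C(15,j)·(1/4)^j·(3/4)^{15-j} = 426785/536870912.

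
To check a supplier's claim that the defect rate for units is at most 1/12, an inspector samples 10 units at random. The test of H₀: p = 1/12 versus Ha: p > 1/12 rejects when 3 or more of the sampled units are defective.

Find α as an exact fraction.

Under H₀, X ~ Binomial(10, 1/12); the Type I error rate is P(X ≥ 3).
Via the complement, α = 1 − Σ_{j=0}^{2} C(10,j)(1/12)^j(11/12)^{10-j} = 229526089/5159780352.

229526089/5159780352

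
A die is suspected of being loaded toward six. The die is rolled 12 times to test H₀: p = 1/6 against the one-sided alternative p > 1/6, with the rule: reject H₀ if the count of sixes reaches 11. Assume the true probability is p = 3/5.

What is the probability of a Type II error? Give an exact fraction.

239357656/244140625

β = P(fail to reject H₀ | Ha true) = P(X ≤ 10 | p = 3/5), X ~ Binomial(12, 3/5).
Summing C(12,j)·(3/5)^j·(2/5)^{12-j} for j = 0..10 gives 239357656/244140625.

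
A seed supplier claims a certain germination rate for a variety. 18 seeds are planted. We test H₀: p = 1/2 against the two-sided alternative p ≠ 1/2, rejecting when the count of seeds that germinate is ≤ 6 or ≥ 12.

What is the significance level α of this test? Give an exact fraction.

The significance level is the null-hypothesis probability of the rejection region {≤6} ∪ {≥12}.
By symmetry, α = 2·P(X ≤ 6) = 2·(1 + 18 + 153 + 816 + 3060 + 8568 + 18564)/262144 = 62360/262144 = 7795/32768.

7795/32768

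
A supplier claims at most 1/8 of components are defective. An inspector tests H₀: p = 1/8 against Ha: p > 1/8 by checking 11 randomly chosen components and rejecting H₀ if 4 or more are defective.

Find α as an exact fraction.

41842445/1073741824

Under H₀, Y ~ Binomial(11, 1/8); the Type I error rate is P(Y ≥ 4).
Via the complement, α = 1 − Σ_{j=0}^{3} C(11,j)(1/8)^j(7/8)^{11-j} = 41842445/1073741824.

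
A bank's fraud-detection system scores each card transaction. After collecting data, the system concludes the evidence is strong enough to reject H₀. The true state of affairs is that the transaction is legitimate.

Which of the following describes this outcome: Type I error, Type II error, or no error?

Type I error

The conventional null hypothesis here is that the transaction is legitimate.
H₀ was rejected, but H₀ is actually true.
Rejecting a true null hypothesis is a Type I error (false positive).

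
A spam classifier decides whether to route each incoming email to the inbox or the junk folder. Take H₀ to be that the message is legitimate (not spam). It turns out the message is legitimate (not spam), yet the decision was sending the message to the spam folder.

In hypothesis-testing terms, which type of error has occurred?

Type I error

'Sending the message to the spam folder' corresponds to rejecting H₀.
H₀ was rejected but H₀ is true — a Type I error (false positive).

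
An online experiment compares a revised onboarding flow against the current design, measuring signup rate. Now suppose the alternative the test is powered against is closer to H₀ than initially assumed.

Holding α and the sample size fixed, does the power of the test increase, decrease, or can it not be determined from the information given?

A smaller departure from H₀ means the test statistic under Ha is distributed closer to where it would be under H₀; rejection becomes less likely.
Since power = 1 − β and β increases, power decreases.

It decreases.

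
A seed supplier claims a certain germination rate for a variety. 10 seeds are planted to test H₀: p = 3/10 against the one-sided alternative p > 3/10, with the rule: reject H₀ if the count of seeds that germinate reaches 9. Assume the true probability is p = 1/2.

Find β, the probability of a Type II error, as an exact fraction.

Under the alternative p = 1/2, Y ~ Binomial(10, 1/2); β is the probability the test does not reject, P(Y < 9).
Equivalently, β = 1 − P(Y ≥ 9) = 1013/1024.

1013/1024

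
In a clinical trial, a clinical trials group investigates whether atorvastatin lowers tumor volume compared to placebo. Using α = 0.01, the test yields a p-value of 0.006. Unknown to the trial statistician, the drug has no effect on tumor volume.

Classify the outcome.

Type I error

The conventional null hypothesis is that the drug has no effect on tumor volume.
Since p = 0.006 < α = 0.01, H₀ is rejected.
H₀ is true (actually the drug has no effect on tumor volume).
Rejecting a true H₀ is a Type I error.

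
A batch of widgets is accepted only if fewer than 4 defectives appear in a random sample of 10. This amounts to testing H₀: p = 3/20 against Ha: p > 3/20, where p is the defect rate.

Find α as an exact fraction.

127922685129/2560000000000

α = P(reject H₀ | H₀ true) = P(X ≥ 4 | p = 3/20), X ~ Binomial(10, 3/20).
Via the complement, α = 1 − Σ_{j=0}^{3} C(10,j)(3/20)^j(17/20)^{10-j} = 127922685129/2560000000000.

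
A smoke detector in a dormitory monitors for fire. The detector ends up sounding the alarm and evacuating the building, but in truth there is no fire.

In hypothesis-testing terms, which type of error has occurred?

The null hypothesis here is that there is no fire.
'Sounding the alarm and evacuating the building' corresponds to rejecting H₀.
H₀ was rejected but H₀ is true — a Type I error (false positive).

Type I error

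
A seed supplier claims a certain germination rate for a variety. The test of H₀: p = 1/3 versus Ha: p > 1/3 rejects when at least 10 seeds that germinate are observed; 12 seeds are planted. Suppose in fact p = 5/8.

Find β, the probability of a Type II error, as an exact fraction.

β = P(fail to reject H₀ | Ha true) = P(S ≤ 9 | p = 5/8), S ~ Binomial(12, 5/8).
Summing C(12,j)·(5/8)^j·(3/8)^{12-j} for j = 0..9 gives 60916742361/68719476736.

60916742361/68719476736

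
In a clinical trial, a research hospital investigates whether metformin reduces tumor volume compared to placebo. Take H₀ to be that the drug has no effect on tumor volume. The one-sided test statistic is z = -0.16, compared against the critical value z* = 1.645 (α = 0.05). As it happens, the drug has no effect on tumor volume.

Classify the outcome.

Neither — the decision is correct.

Since z = -0.16 ≤ z* = 1.645, H₀ is not rejected.
H₀ is true (actually the drug has no effect on tumor volume).
The decision matches the true state — no error.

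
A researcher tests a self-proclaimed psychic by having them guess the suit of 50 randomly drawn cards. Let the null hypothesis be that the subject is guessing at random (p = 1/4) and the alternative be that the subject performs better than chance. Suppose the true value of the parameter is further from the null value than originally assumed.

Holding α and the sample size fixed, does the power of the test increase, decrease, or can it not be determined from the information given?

It increases.

A bigger departure from H₀ is easier for the test to detect, so it fails to reject less often.
Since power = 1 − β and β decreases, power increases.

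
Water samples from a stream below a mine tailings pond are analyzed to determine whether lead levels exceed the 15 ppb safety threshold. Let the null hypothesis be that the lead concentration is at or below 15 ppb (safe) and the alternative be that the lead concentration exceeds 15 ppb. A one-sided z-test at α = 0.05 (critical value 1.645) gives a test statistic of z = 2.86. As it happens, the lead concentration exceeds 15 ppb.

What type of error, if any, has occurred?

Since z = 2.86 > z* = 1.645, H₀ is rejected.
H₀ is false (actually the lead concentration exceeds 15 ppb).
The decision matches the true state — no error.

Neither — the decision is correct.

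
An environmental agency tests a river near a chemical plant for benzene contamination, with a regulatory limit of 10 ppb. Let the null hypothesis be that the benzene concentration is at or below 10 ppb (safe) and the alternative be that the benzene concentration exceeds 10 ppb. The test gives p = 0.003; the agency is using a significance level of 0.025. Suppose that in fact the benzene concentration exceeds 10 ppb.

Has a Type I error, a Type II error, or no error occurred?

Since p = 0.003 < α = 0.025, H₀ is rejected.
H₀ is false (actually the benzene concentration exceeds 10 ppb).
The decision matches the true state — no error.

No error (correct decision).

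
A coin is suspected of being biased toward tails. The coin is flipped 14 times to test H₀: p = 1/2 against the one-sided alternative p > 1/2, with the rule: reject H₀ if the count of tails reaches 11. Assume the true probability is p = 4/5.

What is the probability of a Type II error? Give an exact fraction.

1842102761/6103515625

β = P(fail to reject H₀ | Ha true) = P(S ≤ 10 | p = 4/5), S ~ Binomial(14, 4/5).
Adding the binomial probabilities P(S=0)+…+P(S=10) at p = 4/5 gives 1842102761/6103515625.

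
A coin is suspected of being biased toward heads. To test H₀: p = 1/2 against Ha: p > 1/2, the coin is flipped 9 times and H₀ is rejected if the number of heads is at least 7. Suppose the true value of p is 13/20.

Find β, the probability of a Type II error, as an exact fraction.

5301813769/8000000000

β = P(fail to reject H₀ | Ha true) = P(S ≤ 6 | p = 13/20), S ~ Binomial(9, 13/20).
Summing C(9,j)·(13/20)^j·(7/20)^{9-j} for j = 0..6 gives 5301813769/8000000000.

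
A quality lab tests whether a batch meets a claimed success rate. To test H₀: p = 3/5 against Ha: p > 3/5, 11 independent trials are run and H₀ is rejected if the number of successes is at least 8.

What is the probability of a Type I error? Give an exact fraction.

Under H₀, Y ~ Binomial(11, 3/5), and α = P(Y ≥ 8).
P(Y ≥ 8) = Σ_{j=8}^{11} C(11,j)·(3/5)^j·(2/5)^{11-j} = 2893401/9765625.

2893401/9765625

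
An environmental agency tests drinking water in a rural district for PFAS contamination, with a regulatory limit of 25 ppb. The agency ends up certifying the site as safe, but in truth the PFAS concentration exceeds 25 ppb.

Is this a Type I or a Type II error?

The null hypothesis here is that the PFAS concentration is at or below 25 ppb (safe).
'Certifying the site as safe' corresponds to failing to reject H₀.
H₀ was not rejected but H₀ is false — a Type II error (false negative).

Type II error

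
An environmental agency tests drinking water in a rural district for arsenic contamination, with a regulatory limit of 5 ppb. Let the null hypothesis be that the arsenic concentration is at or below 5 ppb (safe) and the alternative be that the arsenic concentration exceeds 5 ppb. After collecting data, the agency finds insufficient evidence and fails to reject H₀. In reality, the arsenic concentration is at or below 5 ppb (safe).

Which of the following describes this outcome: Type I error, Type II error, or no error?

No error (correct decision).

The test retained a true H₀ — the decision matches the true state.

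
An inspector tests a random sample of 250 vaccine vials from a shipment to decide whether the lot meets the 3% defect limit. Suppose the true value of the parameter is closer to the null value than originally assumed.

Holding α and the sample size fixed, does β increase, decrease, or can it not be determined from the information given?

When the true parameter is near the null value, the test has a harder time distinguishing Ha from H₀.

It increases.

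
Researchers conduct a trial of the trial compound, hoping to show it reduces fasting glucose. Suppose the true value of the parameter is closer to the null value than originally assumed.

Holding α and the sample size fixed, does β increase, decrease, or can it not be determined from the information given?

It increases.

When the true parameter is near the null value, the test has a harder time distinguishing Ha from H₀.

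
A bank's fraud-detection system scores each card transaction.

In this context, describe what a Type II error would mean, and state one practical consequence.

A Type II error would mean concluding that the transaction is legitimate (or at least failing to establish that the transaction is fraudulent) when in fact the transaction is fraudulent. Consequence: a fraudulent charge goes through and the bank absorbs the loss.

With the conventional null hypothesis that the transaction is legitimate:
A Type II error is failing to reject H₀ when H₀ is false.
Here that means approving the transaction when actually the transaction is fraudulent.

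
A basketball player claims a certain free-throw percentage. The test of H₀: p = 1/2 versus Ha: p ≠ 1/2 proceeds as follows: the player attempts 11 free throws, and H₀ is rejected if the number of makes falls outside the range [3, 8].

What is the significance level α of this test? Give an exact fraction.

Under H₀, X ~ Binomial(11, 1/2); α is the probability of landing in either tail, P(X ≤ 2) + P(X ≥ 9).
By symmetry, α = 2·P(X ≤ 2) = 2·(1 + 11 + 55)/2048 = 134/2048 = 67/1024.

67/1024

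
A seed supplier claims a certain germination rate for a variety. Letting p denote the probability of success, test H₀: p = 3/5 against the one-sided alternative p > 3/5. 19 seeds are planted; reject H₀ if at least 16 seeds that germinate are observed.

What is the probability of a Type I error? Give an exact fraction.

α = P(reject H₀ | H₀ true) = P(S ≥ 16 | p = 3/5), with S ~ Binomial(19, 3/5).
Summing C(19,j)(3/5)^j(2/5)^{19−j} for j = 16,…,19 gives 437914292733/19073486328125.

437914292733/19073486328125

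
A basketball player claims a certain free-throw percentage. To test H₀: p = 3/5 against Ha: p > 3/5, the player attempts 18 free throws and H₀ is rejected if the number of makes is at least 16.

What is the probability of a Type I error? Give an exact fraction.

31381059609/3814697265625

Under H₀, S ~ Binomial(18, 3/5), and α = P(S ≥ 16).
P(S ≥ 16) = Σ_{j=16}^{18} C(18,j)·(3/5)^j·(2/5)^{18-j} = 31381059609/3814697265625.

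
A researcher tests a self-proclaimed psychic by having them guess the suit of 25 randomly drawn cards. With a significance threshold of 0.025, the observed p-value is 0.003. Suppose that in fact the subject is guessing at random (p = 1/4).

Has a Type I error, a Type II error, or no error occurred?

Type I error

The conventional null hypothesis is that the subject is guessing at random (p = 1/4).
Since p = 0.003 < α = 0.025, H₀ is rejected.
H₀ is true (actually the subject is guessing at random (p = 1/4)).
Rejecting a true H₀ is a Type I error.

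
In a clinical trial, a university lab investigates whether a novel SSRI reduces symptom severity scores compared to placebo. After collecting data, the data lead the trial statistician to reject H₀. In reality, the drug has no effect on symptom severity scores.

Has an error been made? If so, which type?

The conventional null hypothesis here is that the drug has no effect on symptom severity scores.
H₀ was rejected, but H₀ is actually true.
Rejecting a true null hypothesis is a Type I error (false positive).

Type I error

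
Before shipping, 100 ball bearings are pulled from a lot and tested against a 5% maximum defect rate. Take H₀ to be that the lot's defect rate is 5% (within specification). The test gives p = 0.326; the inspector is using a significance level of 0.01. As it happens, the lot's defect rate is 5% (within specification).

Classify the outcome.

No error (correct decision).

Since p = 0.326 ≥ α = 0.01, H₀ is not rejected.
H₀ is true (actually the lot's defect rate is 5% (within specification)).
The decision matches the true state — no error.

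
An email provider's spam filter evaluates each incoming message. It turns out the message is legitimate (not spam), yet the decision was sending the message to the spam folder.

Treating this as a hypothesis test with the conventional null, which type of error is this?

Type I error

The null hypothesis here is that the message is legitimate (not spam).
'Sending the message to the spam folder' corresponds to rejecting H₀.
H₀ was rejected but H₀ is true — a Type I error (false positive).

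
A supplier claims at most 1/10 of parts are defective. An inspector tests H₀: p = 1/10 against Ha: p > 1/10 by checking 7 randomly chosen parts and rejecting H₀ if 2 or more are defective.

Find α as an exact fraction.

Under H₀, K ~ Binomial(7, 1/10); the Type I error rate is P(K ≥ 2).
Computing the lower-tail complement: 1 − 531441/625000 = 93559/625000.

93559/625000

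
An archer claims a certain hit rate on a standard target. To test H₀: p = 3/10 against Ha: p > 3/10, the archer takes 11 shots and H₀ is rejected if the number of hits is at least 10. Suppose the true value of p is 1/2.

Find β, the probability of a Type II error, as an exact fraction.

509/512

β = P(fail to reject H₀ | Ha true) = P(K ≤ 9 | p = 1/2), K ~ Binomial(11, 1/2).
Adding the binomial probabilities P(K=0)+…+P(K=9) at p = 1/2 gives 509/512.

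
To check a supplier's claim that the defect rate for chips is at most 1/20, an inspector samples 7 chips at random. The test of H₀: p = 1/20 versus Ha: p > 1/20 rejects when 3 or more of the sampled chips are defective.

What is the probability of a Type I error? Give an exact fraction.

961803/256000000

The significance level is the probability, assuming p = 1/20, of seeing 3 or more defectives in 7 draws.
Computing the lower-tail complement: 1 − 255038197/256000000 = 961803/256000000.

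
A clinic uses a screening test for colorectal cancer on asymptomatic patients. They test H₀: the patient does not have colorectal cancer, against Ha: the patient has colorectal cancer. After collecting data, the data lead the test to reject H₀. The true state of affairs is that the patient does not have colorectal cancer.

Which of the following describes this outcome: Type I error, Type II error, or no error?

Type I error

H₀ was rejected, but H₀ is actually true.
Rejecting a true null hypothesis is a Type I error (false positive).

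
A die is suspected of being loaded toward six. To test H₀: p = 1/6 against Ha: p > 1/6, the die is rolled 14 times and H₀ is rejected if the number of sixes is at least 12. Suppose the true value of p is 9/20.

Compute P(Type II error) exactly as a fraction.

817437922121895041/819200000000000000

A Type II error is failing to reject when Ha holds: with p = 9/20, β = P(X ≤ 11).
Equivalently, β = 1 − P(X ≥ 12) = 817437922121895041/819200000000000000.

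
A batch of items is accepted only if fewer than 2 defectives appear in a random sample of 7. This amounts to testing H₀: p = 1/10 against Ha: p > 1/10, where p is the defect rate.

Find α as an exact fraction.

α = P(reject H₀ | H₀ true) = P(X ≥ 2 | p = 1/10), X ~ Binomial(7, 1/10).
Via the complement, α = 1 − Σ_{j=0}^{1} C(7,j)(1/10)^j(9/10)^{7-j} = 93559/625000.

93559/625000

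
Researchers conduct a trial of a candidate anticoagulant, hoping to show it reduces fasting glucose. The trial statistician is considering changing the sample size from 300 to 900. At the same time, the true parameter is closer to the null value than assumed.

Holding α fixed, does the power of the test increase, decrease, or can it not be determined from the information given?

Cannot be determined from the information given.

The first change alone would make β decrease; the second alone would make β increase. Which effect dominates depends on the magnitudes, which are not given.
Since power = 1 − β, the effect on power is likewise indeterminate.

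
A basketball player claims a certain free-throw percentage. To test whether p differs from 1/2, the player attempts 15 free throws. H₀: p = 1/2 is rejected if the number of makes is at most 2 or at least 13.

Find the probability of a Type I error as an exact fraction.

121/16384

α = P(Y ≤ 2 or Y ≥ 13 | p = 1/2), Y ~ Binomial(15, 1/2).
Each tail has probability (1 + 15 + 105)/32768; doubling gives α = 242/32768 = 121/16384.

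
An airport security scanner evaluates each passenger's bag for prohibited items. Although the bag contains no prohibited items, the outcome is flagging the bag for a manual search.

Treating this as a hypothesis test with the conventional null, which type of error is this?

The null hypothesis here is that the bag contains no prohibited items.
'Flagging the bag for a manual search' corresponds to rejecting H₀.
H₀ was rejected but H₀ is true — a Type I error (false positive).

Type I error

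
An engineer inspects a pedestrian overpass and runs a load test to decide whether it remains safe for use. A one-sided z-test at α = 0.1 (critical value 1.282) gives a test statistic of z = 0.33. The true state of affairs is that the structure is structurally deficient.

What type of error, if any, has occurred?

The conventional null hypothesis is that the structure meets the required load capacity (safe).
Since z = 0.33 ≤ z* = 1.282, H₀ is not rejected.
H₀ is false (actually the structure is structurally deficient).
Failing to reject a false H₀ is a Type II error.

Type II error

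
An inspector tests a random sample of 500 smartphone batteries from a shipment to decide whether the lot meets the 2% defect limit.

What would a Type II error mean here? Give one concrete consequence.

With the conventional null hypothesis that the lot's defect rate is 2% (within specification):
A Type II error is failing to reject H₀ when H₀ is false.
Here that means accepting the lot and shipping it when actually the lot's defect rate exceeds 2%.

A Type II error would mean concluding that the lot's defect rate is 2% (within specification) (or at least failing to establish that the lot's defect rate exceeds 2%) when in fact the lot's defect rate exceeds 2%. Consequence: a defective lot is shipped to customers.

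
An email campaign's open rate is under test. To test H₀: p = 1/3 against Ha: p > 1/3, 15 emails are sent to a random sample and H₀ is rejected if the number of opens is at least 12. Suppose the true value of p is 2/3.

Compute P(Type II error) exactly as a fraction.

11346539/14348907

β = P(fail to reject H₀ | Ha true) = P(S ≤ 11 | p = 2/3), S ~ Binomial(15, 2/3).
Summing C(15,j)·(2/3)^j·(1/3)^{15-j} for j = 0..11 gives 11346539/14348907.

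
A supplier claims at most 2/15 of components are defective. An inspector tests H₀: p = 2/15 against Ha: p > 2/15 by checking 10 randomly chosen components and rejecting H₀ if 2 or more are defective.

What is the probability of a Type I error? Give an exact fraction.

Under H₀, Y ~ Binomial(10, 2/15); the Type I error rate is P(Y ≥ 2).
Computing the lower-tail complement: 1 − 116649493103/192216796875 = 75567303772/192216796875.

75567303772/192216796875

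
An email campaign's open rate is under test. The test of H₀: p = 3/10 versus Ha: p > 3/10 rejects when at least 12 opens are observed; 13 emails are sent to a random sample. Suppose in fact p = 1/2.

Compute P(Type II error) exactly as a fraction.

4089/4096

Under the alternative p = 1/2, X ~ Binomial(13, 1/2); β is the probability the test does not reject, P(X < 12).
Summing C(13,j)·(1/2)^j·(1/2)^{13-j} for j = 0..11 gives 4089/4096.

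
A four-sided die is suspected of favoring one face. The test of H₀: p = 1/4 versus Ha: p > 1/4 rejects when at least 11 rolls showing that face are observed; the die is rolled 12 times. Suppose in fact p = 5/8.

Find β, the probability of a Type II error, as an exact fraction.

66717523611/68719476736

A Type II error is failing to reject when Ha holds: with p = 5/8, β = P(Y ≤ 10).
Adding the binomial probabilities P(Y=0)+…+P(Y=10) at p = 5/8 gives 66717523611/68719476736.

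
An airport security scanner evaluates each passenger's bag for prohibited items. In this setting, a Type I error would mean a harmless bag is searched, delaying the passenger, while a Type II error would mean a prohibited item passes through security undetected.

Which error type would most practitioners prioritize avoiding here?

The Type II consequence (a prohibited item passes through security undetected) is more severe than the Type I consequence (a harmless bag is searched, delaying the passenger).

Type II error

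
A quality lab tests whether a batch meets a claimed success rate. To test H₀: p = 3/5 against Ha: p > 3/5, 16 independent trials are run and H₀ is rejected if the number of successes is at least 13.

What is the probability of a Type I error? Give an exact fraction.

1988120781/30517578125

Under H₀, Y ~ Binomial(16, 3/5), and α = P(Y ≥ 13).
Adding the binomial terms for j = 13 through 16 with p = 3/5 yields 1988120781/30517578125.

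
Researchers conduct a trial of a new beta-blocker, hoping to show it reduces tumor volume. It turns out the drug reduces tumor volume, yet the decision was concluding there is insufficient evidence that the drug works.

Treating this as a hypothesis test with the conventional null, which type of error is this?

Type II error

The null hypothesis here is that the drug has no effect on tumor volume.
'Concluding there is insufficient evidence that the drug works' corresponds to failing to reject H₀.
H₀ was not rejected but H₀ is false — a Type II error (false negative).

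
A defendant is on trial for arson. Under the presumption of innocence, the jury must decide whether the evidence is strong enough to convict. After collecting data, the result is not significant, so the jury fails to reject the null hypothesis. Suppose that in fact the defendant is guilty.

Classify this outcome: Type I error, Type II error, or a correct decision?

Type II error

The conventional null hypothesis here is that the defendant is innocent.
H₀ was not rejected, but H₀ is actually false.
Failing to reject a false null hypothesis is a Type II error (false negative).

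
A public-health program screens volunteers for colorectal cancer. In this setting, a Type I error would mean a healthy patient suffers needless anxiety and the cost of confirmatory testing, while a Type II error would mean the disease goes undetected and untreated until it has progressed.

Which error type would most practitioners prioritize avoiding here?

The Type II consequence (the disease goes undetected and untreated until it has progressed) is more severe than the Type I consequence (a healthy patient suffers needless anxiety and the cost of confirmatory testing).

Type II error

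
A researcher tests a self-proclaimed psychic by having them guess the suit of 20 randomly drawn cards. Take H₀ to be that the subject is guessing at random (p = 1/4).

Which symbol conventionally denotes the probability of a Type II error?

β

P(Type II error) = P(fail to reject H₀ | H₀ false) = β.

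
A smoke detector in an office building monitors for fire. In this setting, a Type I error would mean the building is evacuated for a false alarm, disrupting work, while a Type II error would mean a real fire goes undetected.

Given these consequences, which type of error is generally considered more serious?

The Type II consequence (a real fire goes undetected) is more severe than the Type I consequence (the building is evacuated for a false alarm, disrupting work).

Type II error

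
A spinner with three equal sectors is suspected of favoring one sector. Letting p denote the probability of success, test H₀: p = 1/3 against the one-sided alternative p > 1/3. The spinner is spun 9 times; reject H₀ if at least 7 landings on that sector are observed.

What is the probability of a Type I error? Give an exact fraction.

The Type I error probability is α = P(K ≥ 7) computed under H₀, where K ~ Binomial(9, 1/3).
Adding the binomial terms for j = 7 through 9 with p = 1/3 yields 163/19683.

163/19683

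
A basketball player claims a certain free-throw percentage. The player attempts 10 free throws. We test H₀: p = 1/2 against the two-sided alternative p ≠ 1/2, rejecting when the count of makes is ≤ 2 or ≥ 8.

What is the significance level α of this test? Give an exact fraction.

Under H₀, S ~ Binomial(10, 1/2); α is the probability of landing in either tail, P(S ≤ 2) + P(S ≥ 8).
Each tail has probability (1 + 10 + 45)/1024; doubling gives α = 112/1024 = 7/64.

7/64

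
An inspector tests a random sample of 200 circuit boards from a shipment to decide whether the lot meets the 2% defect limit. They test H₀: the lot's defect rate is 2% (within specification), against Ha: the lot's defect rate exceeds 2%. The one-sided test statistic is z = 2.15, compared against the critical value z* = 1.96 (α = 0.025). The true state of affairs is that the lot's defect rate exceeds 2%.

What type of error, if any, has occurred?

Since z = 2.15 > z* = 1.96, H₀ is rejected.
H₀ is false (actually the lot's defect rate exceeds 2%).
The decision matches the true state — no error.

No error (correct decision).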